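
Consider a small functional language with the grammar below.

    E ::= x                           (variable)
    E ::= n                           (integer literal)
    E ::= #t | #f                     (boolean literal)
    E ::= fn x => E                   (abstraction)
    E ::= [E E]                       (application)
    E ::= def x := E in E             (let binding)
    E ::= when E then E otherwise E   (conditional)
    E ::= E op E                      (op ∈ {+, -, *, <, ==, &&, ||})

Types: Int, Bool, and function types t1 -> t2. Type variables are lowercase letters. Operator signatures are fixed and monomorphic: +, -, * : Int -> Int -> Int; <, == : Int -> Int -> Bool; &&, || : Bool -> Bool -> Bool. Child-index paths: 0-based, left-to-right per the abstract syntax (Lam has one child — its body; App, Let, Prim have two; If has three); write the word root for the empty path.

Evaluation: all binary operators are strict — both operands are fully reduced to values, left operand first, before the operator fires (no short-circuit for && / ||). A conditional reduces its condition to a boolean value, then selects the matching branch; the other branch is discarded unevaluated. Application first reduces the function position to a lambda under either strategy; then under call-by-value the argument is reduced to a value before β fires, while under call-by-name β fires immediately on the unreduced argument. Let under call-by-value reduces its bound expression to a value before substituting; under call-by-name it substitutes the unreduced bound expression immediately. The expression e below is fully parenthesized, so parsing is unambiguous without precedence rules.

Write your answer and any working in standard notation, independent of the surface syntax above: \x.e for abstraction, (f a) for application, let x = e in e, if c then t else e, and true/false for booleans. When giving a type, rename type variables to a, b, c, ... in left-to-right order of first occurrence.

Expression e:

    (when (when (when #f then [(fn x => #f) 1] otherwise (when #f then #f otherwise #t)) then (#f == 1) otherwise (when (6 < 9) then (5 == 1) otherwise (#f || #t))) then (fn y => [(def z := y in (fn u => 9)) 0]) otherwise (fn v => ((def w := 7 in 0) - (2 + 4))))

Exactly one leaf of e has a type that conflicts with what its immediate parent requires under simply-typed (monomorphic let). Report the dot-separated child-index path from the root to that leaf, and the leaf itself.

Answer: 0.1.0 : false

Trace:
  unify Bool ~ Bool
\x._ : a -> Bool
  unify a -> Bool ~ Int -> b
  unify a ~ Int
  unify Bool ~ b
_ _ : Bool
  unify Bool ~ Bool
  unify Bool ~ Bool
  unify Bool ~ Bool
  unify Bool ~ Bool
  unify Bool ~ Int
  FAIL: mismatch Bool ~ Int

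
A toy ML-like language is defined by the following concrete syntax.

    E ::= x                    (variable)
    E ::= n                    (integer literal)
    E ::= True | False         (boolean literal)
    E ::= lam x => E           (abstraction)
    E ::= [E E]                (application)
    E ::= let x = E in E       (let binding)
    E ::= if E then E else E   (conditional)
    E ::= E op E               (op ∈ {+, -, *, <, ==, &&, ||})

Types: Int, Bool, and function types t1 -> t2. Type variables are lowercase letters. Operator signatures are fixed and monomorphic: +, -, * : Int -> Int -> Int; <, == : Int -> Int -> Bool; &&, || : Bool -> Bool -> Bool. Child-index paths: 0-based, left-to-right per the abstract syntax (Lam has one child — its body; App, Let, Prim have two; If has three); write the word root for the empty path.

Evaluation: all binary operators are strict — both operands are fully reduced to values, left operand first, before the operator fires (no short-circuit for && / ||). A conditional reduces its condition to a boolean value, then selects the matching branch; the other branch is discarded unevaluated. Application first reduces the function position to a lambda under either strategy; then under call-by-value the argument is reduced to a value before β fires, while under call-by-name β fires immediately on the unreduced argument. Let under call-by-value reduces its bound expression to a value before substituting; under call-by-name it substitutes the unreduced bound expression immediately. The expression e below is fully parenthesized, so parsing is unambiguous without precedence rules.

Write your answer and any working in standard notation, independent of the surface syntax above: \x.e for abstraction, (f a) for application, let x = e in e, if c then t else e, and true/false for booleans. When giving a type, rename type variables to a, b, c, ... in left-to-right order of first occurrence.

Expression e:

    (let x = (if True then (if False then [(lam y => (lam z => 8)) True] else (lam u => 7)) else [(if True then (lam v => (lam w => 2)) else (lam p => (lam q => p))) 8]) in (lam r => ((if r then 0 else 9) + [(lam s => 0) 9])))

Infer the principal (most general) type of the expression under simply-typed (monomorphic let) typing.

Answer: Bool -> Int

Trace:
  unify Bool ~ Bool
  unify Bool ~ Bool
\z._ : b -> Int
\y._ : a -> b -> Int
  unify a -> b -> Int ~ Bool -> c
  unify a ~ Bool
  unify b -> Int ~ c
_ _ : b -> Int
\u._ : d -> Int
  unify b -> Int ~ d -> Int
  unify b ~ d
  unify Int ~ Int
  unify Bool ~ Bool
\w._ : f -> Int
\v._ : e -> f -> Int
p : g
\q._ : h -> g
\p._ : g -> h -> g
  unify e -> f -> Int ~ g -> h -> g
  unify e ~ g
  unify f -> Int ~ h -> g
  unify f ~ h
  unify Int ~ g
  unify Int -> h -> Int ~ Int -> i
  unify Int ~ Int
  unify h -> Int ~ i
_ _ : h -> Int
  unify d -> Int ~ h -> Int
  unify d ~ h
  unify Int ~ Int
let x : h -> Int
r : j
  unify j ~ Bool
  unify Int ~ Int
  unify Int ~ Int
\s._ : k -> Int
  unify k -> Int ~ Int -> l
  unify k ~ Int
  unify Int ~ l
_ _ : Int
  unify Int ~ Int
\r._ : Bool -> Int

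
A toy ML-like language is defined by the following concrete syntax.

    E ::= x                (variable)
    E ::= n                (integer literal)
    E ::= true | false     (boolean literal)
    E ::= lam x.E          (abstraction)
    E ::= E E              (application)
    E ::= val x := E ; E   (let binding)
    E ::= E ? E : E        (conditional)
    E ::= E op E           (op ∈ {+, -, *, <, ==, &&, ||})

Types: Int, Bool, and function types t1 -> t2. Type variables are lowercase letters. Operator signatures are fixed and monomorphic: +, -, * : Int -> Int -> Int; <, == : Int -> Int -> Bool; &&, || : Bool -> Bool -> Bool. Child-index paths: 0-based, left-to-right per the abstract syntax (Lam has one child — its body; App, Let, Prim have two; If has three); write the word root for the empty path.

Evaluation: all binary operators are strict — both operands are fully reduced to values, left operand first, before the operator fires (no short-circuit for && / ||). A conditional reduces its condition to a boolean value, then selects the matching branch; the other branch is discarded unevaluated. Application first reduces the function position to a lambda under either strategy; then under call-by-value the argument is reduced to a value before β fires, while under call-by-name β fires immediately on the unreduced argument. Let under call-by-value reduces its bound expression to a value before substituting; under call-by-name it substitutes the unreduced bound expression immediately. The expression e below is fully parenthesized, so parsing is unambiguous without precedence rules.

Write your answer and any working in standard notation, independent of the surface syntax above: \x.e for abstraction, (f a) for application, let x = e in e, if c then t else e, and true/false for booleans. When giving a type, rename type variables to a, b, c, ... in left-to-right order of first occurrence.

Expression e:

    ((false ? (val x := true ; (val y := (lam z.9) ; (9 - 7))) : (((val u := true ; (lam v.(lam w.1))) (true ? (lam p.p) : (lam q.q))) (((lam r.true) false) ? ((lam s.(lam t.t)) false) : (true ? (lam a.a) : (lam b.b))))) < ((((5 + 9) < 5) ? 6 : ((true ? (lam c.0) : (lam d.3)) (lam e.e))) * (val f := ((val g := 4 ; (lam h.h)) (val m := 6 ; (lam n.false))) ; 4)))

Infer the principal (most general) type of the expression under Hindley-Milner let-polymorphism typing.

Answer: Bool

Trace:
  unify Bool ~ Bool
let x : Bool
\z._ : a -> Int
let y : forall. a -> Int
  unify Int ~ Int
  unify Int ~ Int
let u : Bool
\w._ : c -> Int
\v._ : b -> c -> Int
  unify Bool ~ Bool
p : d
\p._ : d -> d
q : e
\q._ : e -> e
  unify d -> d ~ e -> e
  unify d ~ e
  unify e ~ e
  unify b -> c -> Int ~ (e -> e) -> f
  unify b ~ e -> e
  unify c -> Int ~ f
_ _ : c -> Int
\r._ : g -> Bool
  unify g -> Bool ~ Bool -> h
  unify g ~ Bool
  unify Bool ~ h
_ _ : Bool
  unify Bool ~ Bool
t : j
\t._ : j -> j
\s._ : i -> j -> j
  unify i -> j -> j ~ Bool -> k
  unify i ~ Bool
  unify j -> j ~ k
_ _ : j -> j
  unify Bool ~ Bool
a : l
\a._ : l -> l
b : m
\b._ : m -> m
  unify l -> l ~ m -> m
  unify l ~ m
  unify m ~ m
  unify j -> j ~ m -> m
  unify j ~ m
  unify m ~ m
  unify c -> Int ~ (m -> m) -> n
  unify c ~ m -> m
  unify Int ~ n
_ _ : Int
  unify Int ~ Int
  unify Int ~ Int
  unify Int ~ Int
  unify Int ~ Int
  unify Int ~ Int
  unify Int ~ Int
  unify Bool ~ Bool
  unify Bool ~ Bool
\c._ : o -> Int
\d._ : p -> Int
  unify o -> Int ~ p -> Int
  unify o ~ p
  unify Int ~ Int
e : q
\e._ : q -> q
  unify p -> Int ~ (q -> q) -> r
  unify p ~ q -> q
  unify Int ~ r
_ _ : Int
  unify Int ~ Int
  unify Int ~ Int
let g : Int
h : s
\h._ : s -> s
let m : Int
\n._ : t -> Bool
  unify s -> s ~ (t -> Bool) -> u
  unify s ~ t -> Bool
  unify t -> Bool ~ u
_ _ : t -> Bool
let f : forall. t -> Bool
  unify Int ~ Int
  unify Int ~ Int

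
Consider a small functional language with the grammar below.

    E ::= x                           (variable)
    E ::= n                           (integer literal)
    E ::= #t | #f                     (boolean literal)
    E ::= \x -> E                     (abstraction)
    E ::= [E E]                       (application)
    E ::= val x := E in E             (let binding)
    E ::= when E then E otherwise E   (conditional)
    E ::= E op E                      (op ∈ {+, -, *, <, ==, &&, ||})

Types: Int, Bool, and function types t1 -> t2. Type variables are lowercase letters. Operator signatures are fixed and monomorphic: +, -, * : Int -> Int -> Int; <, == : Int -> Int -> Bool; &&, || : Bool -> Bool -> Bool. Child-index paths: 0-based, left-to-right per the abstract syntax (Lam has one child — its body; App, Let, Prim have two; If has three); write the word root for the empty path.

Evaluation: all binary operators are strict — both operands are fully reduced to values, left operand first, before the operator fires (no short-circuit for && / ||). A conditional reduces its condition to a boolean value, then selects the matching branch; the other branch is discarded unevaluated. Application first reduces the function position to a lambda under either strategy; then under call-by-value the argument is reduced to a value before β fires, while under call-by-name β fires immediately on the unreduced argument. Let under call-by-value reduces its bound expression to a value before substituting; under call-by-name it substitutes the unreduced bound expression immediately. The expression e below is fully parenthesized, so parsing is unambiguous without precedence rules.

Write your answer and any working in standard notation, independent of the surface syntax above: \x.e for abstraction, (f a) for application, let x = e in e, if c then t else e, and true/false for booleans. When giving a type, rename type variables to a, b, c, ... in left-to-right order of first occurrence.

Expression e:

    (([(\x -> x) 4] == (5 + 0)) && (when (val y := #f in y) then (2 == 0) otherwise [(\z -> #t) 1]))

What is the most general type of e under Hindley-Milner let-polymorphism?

Answer: Bool

Working:
x : a
\x._ : a -> a
  unify a -> a ~ Int -> b
  unify a ~ Int
  unify Int ~ b
_ _ : Int
  unify Int ~ Int
  unify Int ~ Int
  unify Int ~ Int
  unify Int ~ Int
  unify Bool ~ Bool
let y : Bool
y : Bool
  unify Bool ~ Bool
  unify Int ~ Int
  unify Int ~ Int
\z._ : c -> Bool
  unify c -> Bool ~ Int -> d
  unify c ~ Int
  unify Bool ~ d
_ _ : Bool
  unify Bool ~ Bool
  unify Bool ~ Bool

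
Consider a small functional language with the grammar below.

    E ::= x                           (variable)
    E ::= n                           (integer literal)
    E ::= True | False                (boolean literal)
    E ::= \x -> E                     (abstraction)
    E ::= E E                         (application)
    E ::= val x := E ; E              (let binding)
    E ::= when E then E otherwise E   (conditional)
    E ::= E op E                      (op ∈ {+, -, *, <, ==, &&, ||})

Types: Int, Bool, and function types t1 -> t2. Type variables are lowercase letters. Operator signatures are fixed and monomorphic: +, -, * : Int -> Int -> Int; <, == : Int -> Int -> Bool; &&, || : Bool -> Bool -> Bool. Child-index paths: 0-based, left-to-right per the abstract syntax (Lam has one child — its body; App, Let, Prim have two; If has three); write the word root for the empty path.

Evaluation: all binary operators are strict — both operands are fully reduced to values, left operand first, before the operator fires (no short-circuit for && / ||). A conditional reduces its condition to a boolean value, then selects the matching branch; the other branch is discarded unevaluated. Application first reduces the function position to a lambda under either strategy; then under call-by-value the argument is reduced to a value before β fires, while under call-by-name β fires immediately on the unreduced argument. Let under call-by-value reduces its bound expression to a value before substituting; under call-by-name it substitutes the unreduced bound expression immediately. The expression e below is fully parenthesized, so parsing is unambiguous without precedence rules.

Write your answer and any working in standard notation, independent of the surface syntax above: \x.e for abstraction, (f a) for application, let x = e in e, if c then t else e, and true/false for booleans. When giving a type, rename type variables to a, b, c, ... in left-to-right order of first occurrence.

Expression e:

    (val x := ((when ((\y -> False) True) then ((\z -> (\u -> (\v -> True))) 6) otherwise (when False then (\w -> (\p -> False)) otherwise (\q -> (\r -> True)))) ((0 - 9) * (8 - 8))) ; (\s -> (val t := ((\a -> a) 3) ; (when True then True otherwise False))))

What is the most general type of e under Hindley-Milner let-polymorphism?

Answer: a -> Bool

Derivation:
\y._ : a -> Bool
  unify a -> Bool ~ Bool -> b
  unify a ~ Bool
  unify Bool ~ b
_ _ : Bool
  unify Bool ~ Bool
\v._ : e -> Bool
\u._ : d -> e -> Bool
\z._ : c -> d -> e -> Bool
  unify c -> d -> e -> Bool ~ Int -> f
  unify c ~ Int
  unify d -> e -> Bool ~ f
_ _ : d -> e -> Bool
  unify Bool ~ Bool
\p._ : h -> Bool
\w._ : g -> h -> Bool
\r._ : j -> Bool
\q._ : i -> j -> Bool
  unify g -> h -> Bool ~ i -> j -> Bool
  unify g ~ i
  unify h -> Bool ~ j -> Bool
  unify h ~ j
  unify Bool ~ Bool
  unify d -> e -> Bool ~ i -> j -> Bool
  unify d ~ i
  unify e -> Bool ~ j -> Bool
  unify e ~ j
  unify Bool ~ Bool
  unify Int ~ Int
  unify Int ~ Int
  unify Int ~ Int
  unify Int ~ Int
  unify Int ~ Int
  unify Int ~ Int
  unify i -> j -> Bool ~ Int -> k
  unify i ~ Int
  unify j -> Bool ~ k
_ _ : j -> Bool
let x : forall. j -> Bool
a : m
\a._ : m -> m
  unify m -> m ~ Int -> n
  unify m ~ Int
  unify Int ~ n
_ _ : Int
let t : Int
  unify Bool ~ Bool
  unify Bool ~ Bool
\s._ : l -> Bool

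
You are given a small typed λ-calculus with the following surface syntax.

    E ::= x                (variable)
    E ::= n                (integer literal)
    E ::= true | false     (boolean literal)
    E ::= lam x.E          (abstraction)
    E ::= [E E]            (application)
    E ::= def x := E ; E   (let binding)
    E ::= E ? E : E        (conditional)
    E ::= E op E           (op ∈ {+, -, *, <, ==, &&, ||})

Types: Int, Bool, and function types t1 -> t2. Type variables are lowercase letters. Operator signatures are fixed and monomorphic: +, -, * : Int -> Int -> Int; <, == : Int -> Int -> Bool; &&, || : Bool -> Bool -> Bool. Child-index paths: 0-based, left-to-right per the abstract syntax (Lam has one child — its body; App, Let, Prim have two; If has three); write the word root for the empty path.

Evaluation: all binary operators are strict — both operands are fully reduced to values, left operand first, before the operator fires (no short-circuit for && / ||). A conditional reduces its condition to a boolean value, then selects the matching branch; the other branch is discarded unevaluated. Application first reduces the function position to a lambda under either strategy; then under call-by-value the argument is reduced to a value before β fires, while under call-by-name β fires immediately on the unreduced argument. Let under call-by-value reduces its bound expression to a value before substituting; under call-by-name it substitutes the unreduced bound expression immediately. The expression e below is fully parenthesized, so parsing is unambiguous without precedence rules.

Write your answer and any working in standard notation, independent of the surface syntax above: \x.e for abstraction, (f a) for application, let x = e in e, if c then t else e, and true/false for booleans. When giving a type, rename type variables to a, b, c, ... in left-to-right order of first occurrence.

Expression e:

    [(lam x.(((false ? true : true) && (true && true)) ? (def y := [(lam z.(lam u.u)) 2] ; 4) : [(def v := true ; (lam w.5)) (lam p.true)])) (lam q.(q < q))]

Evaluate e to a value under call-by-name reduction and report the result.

Answer: 4

Derivation:
step 0: ((\x.(if ((if false then true else true) && (true && true)) then (let y = ((\z.(\u.u)) 2) in 4) else ((let v = true in (\w.5)) (\p.true)))) (\q.(q < q)))
step 1: [beta@root] (if ((if false then true else true) && (true && true)) then (let y = ((\z.(\u.u)) 2) in 4) else ((let v = true in (\w.5)) (\p.true)))
step 2: [if@0.0] (if (true && (true && true)) then (let y = ((\z.(\u.u)) 2) in 4) else ((let v = true in (\w.5)) (\p.true)))
step 3: [delta@0.1] (if (true && true) then (let y = ((\z.(\u.u)) 2) in 4) else ((let v = true in (\w.5)) (\p.true)))
step 4: [delta@0] (if true then (let y = ((\z.(\u.u)) 2) in 4) else ((let v = true in (\w.5)) (\p.true)))
step 5: [if@root] (let y = ((\z.(\u.u)) 2) in 4)
step 6: [let@root] 4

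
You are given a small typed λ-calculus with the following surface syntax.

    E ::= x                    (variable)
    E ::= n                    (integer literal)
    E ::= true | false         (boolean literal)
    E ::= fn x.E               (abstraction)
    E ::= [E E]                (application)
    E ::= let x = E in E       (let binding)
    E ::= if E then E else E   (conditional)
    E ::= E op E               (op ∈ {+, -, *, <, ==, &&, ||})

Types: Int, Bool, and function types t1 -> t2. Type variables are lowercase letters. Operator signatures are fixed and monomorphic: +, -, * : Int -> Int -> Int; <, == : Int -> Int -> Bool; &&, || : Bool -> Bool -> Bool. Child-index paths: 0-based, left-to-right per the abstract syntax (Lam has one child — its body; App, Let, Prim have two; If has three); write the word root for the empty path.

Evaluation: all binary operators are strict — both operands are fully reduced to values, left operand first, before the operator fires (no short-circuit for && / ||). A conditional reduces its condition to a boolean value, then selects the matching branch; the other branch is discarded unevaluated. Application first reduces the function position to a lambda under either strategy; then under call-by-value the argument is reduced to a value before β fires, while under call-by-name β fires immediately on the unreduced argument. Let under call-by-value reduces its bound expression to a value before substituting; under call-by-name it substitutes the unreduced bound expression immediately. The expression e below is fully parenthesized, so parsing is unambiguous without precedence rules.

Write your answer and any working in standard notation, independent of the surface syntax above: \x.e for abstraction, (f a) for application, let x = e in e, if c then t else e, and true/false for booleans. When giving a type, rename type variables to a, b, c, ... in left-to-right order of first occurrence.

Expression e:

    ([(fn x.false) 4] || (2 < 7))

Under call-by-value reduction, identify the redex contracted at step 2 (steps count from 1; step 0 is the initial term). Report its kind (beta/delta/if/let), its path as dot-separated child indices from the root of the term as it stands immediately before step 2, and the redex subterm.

Derivation:
step 0: (((\x.false) 4) || (2 < 7))
step 1: [beta@0] (false || (2 < 7))
step 2: [delta@1] (false || true)

Answer: delta at 1 : (2 < 7)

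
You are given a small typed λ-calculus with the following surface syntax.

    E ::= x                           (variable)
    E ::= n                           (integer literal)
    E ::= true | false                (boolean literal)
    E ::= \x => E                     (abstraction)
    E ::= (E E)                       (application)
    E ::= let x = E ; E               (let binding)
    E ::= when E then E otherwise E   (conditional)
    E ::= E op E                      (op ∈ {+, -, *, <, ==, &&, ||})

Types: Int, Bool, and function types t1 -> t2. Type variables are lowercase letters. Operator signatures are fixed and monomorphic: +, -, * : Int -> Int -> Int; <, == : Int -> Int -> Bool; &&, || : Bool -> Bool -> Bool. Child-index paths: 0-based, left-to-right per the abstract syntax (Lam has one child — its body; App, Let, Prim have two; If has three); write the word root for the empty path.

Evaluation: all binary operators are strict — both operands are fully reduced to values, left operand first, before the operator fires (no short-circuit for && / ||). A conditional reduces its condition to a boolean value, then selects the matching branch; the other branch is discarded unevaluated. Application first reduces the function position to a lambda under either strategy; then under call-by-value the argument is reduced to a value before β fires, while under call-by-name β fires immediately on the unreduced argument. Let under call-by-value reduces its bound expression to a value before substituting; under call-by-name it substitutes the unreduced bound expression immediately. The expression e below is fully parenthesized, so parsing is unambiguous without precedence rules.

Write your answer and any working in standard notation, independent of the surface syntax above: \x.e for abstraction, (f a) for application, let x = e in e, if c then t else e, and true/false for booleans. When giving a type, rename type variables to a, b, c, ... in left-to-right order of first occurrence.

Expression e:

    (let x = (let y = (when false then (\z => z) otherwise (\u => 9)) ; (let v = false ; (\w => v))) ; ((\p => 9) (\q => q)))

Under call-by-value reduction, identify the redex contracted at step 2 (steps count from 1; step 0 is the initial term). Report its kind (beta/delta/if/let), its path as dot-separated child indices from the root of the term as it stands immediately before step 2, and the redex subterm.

Answer: let at 0 : (let y = (\u.9) in (let v = false in (\w.v)))

Derivation:
step 0: (let x = (let y = (if false then (\z.z) else (\u.9)) in (let v = false in (\w.v))) in ((\p.9) (\q.q)))
step 1: [if@0.0] (let x = (let y = (\u.9) in (let v = false in (\w.v))) in ((\p.9) (\q.q)))
step 2: [let@0] (let x = (let v = false in (\w.v)) in ((\p.9) (\q.q)))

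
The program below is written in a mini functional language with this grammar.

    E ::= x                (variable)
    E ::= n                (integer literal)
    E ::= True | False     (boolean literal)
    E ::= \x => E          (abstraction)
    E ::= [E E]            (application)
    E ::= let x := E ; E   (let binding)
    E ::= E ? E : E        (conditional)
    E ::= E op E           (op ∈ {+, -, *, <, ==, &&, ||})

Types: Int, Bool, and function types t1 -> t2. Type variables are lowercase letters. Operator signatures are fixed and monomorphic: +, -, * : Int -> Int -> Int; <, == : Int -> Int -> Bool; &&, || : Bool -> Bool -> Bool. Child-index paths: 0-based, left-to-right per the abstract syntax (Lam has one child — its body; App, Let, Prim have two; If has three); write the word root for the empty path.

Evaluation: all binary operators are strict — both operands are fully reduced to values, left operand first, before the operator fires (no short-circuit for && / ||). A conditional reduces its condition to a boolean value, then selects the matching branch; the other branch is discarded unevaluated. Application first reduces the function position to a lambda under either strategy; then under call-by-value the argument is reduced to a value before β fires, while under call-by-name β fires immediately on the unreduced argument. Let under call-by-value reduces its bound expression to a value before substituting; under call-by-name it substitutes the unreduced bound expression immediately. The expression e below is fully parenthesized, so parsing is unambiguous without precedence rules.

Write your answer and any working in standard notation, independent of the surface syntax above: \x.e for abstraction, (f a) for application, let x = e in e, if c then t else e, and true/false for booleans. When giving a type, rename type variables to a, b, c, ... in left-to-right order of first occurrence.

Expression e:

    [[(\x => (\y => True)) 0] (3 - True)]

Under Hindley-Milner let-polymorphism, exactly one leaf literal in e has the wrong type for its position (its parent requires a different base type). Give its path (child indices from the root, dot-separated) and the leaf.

Answer: 1.1 : true

Derivation:
\y._ : b -> Bool
\x._ : a -> b -> Bool
  unify a -> b -> Bool ~ Int -> c
  unify a ~ Int
  unify b -> Bool ~ c
_ _ : b -> Bool
  unify Int ~ Int
  unify Bool ~ Int
  FAIL: mismatch Bool ~ Int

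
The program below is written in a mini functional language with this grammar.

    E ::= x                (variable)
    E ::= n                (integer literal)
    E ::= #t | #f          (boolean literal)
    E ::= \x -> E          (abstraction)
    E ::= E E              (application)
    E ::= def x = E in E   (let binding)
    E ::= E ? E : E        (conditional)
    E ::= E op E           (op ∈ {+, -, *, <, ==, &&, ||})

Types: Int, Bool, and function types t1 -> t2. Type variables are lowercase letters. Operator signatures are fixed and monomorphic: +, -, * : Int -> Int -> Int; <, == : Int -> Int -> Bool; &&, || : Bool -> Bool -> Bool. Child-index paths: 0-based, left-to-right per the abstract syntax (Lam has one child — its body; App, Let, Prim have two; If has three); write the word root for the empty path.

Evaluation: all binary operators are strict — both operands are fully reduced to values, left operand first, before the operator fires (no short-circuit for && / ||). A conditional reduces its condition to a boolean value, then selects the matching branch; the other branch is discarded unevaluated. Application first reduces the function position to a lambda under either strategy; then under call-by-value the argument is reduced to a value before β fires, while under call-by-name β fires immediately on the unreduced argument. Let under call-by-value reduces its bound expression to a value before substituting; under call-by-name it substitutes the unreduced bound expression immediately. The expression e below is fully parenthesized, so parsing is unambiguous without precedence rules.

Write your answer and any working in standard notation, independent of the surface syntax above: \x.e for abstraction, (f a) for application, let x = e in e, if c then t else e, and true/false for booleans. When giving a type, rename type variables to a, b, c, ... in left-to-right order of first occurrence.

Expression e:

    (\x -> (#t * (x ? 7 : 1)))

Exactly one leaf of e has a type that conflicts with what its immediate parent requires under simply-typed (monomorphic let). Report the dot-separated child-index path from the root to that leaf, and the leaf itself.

Answer: 0.0 : true

Derivation:
  unify Bool ~ Int
  FAIL: mismatch Bool ~ Int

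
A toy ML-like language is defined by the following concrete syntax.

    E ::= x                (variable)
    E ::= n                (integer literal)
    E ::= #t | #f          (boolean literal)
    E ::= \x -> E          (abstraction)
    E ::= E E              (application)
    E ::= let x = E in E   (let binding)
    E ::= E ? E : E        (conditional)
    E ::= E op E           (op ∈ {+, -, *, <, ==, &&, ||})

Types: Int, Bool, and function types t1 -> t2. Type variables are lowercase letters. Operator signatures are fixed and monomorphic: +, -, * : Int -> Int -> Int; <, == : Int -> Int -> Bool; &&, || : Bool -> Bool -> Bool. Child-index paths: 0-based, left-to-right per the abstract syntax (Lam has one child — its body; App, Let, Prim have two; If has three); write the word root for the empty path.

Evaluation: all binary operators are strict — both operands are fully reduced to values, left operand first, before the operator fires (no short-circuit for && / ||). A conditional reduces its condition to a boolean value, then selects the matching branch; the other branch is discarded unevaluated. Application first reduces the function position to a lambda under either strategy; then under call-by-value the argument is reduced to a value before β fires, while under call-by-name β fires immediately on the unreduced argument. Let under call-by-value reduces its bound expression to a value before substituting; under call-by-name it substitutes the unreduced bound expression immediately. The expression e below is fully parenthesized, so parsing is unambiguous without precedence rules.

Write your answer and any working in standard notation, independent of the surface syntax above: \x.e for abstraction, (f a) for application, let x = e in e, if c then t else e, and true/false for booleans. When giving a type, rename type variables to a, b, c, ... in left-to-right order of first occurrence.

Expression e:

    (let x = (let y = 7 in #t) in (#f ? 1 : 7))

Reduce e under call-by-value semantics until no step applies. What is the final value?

Answer: 7

Derivation:
step 0: (let x = (let y = 7 in true) in (if false then 1 else 7))
step 1: [let@0] (let x = true in (if false then 1 else 7))
step 2: [let@root] (if false then 1 else 7)
step 3: [if@root] 7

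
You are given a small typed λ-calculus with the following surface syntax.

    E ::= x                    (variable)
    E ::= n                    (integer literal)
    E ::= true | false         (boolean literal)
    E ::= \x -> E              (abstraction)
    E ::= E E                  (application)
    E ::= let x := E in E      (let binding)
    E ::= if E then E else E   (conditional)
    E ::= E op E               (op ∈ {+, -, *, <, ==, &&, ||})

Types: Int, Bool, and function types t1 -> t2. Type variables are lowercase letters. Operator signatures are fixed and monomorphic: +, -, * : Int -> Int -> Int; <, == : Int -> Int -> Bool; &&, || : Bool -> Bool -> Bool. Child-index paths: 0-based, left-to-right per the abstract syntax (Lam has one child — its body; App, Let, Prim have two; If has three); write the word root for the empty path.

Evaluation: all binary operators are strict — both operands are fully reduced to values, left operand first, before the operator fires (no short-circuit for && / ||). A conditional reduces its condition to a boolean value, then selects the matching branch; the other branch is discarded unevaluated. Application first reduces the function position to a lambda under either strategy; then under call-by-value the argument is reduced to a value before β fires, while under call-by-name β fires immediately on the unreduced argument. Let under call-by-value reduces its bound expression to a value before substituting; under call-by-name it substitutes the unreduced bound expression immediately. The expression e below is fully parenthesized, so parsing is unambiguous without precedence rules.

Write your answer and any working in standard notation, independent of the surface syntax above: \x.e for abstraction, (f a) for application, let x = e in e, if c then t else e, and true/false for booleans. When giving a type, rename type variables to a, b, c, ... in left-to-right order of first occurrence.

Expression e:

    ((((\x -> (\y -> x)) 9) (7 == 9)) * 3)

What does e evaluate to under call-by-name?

Working:
step 0: ((((\x.(\y.x)) 9) (7 == 9)) * 3)
step 1: [beta@0.0] (((\y.9) (7 == 9)) * 3)
step 2: [beta@0] (9 * 3)
step 3: [delta@root] 27

Answer: 27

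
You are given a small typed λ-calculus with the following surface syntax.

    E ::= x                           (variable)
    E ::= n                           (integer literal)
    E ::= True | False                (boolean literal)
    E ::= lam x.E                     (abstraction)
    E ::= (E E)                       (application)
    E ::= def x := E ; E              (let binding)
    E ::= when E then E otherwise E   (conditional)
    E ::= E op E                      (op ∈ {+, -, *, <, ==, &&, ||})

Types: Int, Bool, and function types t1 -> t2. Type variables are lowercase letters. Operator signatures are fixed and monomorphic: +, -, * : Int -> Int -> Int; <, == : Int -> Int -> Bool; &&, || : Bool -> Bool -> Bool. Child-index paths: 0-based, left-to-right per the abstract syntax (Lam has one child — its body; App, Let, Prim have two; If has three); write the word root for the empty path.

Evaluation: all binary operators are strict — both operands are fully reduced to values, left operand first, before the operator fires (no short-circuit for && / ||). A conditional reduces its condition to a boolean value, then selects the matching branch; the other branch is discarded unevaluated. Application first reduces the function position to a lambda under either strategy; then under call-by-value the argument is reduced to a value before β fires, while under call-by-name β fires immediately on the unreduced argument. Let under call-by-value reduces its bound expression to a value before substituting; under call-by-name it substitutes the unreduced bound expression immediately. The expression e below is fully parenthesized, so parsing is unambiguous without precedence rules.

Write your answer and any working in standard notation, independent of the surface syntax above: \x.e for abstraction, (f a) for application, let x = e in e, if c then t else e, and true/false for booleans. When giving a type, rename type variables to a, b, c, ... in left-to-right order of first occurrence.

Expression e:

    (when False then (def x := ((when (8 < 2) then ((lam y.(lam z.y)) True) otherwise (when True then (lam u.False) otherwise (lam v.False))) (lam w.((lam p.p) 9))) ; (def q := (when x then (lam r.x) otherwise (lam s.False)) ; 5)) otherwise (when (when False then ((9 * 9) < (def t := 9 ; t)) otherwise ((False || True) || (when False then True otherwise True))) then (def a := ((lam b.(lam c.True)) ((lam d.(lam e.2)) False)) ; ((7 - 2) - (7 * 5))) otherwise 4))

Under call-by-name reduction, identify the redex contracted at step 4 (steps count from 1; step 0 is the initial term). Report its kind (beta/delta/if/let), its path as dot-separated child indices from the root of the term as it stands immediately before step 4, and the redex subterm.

Trace:
step 0: (if false then (let x = ((if (8 < 2) then ((\y.(\z.y)) true) else (if true then (\u.false) else (\v.false))) (\w.((\p.p) 9))) in (let q = (if x then (\r.x) else (\s.false)) in 5)) else (if (if false then ((9 * 9) < (let t = 9 in t)) else ((false || true) || (if false then true else true))) then (let a = ((\b.(\c.true)) ((\d.(\e.2)) false)) in ((7 - 2) - (7 * 5))) else 4))
step 1: [if@root] (if (if false then ((9 * 9) < (let t = 9 in t)) else ((false || true) || (if false then true else true))) then (let a = ((\b.(\c.true)) ((\d.(\e.2)) false)) in ((7 - 2) - (7 * 5))) else 4)
step 2: [if@0] (if ((false || true) || (if false then true else true)) then (let a = ((\b.(\c.true)) ((\d.(\e.2)) false)) in ((7 - 2) - (7 * 5))) else 4)
step 3: [delta@0.0] (if (true || (if false then true else true)) then (let a = ((\b.(\c.true)) ((\d.(\e.2)) false)) in ((7 - 2) - (7 * 5))) else 4)
step 4: [if@0.1] (if (true || true) then (let a = ((\b.(\c.true)) ((\d.(\e.2)) false)) in ((7 - 2) - (7 * 5))) else 4)

Answer: if at 0.1 : (if false then true else true)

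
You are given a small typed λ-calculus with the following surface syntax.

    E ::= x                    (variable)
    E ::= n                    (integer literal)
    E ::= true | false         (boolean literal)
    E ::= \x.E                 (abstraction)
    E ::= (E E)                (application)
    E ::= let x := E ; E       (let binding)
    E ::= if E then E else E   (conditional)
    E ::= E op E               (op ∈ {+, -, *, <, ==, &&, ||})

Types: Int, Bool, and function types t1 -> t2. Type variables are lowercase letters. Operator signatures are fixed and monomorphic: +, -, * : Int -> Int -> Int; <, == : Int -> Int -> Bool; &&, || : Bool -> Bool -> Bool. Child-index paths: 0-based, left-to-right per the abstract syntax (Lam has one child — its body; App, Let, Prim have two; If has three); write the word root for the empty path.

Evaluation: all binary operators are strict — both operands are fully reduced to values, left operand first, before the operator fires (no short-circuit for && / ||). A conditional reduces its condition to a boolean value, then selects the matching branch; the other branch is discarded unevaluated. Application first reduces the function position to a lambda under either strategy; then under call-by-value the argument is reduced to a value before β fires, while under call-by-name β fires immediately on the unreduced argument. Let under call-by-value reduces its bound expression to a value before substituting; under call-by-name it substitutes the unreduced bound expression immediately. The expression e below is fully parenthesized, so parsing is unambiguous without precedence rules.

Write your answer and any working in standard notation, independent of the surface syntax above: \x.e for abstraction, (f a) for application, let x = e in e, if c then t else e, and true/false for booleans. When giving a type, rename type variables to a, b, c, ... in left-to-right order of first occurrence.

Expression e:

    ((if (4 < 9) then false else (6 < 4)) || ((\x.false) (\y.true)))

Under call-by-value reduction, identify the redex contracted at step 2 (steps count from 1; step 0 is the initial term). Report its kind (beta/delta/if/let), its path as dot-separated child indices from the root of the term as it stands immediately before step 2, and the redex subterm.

Working:
step 0: ((if (4 < 9) then false else (6 < 4)) || ((\x.false) (\y.true)))
step 1: [delta@0.0] ((if true then false else (6 < 4)) || ((\x.false) (\y.true)))
step 2: [if@0] (false || ((\x.false) (\y.true)))

Answer: if at 0 : (if true then false else (6 < 4))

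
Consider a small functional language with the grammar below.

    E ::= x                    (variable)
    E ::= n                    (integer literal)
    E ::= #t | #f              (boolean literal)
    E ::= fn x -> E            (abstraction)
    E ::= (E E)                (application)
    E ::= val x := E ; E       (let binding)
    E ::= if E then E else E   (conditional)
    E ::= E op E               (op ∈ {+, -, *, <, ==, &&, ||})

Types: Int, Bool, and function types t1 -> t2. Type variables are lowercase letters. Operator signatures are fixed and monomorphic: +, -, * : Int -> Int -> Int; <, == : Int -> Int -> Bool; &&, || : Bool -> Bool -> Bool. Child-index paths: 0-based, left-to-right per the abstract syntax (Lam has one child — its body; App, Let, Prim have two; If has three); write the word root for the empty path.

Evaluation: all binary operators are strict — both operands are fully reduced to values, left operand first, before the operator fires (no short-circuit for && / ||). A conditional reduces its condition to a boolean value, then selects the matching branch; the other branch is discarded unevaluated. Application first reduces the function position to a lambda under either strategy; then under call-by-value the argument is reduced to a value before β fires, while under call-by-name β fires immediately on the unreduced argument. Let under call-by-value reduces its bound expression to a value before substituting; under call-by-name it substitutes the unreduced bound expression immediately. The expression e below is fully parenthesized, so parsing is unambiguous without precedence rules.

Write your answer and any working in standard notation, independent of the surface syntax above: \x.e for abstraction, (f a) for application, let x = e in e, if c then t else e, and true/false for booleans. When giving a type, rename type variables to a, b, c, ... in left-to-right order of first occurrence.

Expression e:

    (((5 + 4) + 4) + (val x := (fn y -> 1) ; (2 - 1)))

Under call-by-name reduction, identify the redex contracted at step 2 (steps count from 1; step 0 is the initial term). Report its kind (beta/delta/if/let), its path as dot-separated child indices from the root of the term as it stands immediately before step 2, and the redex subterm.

Answer: delta at 0 : (9 + 4)

Working:
step 0: (((5 + 4) + 4) + (let x = (\y.1) in (2 - 1)))
step 1: [delta@0.0] ((9 + 4) + (let x = (\y.1) in (2 - 1)))
step 2: [delta@0] (13 + (let x = (\y.1) in (2 - 1)))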